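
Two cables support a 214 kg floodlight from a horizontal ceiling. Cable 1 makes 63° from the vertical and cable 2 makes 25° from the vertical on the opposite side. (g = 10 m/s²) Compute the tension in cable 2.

T_2 ≈ 1910 N

Angles from the horizontal: cable 1 is 90° − 63° = 27°, cable 2 is 90° − 25° = 65°.
Weight W = 214 × 10 = 2140 N acts straight down.
Horizontal: T_1 cos 27° = T_2 cos 65°  →  T_1 = 0.4743 T_2.
Vertical: T_1 sin 27° + T_2 sin 65° = 2140.
Substituting the horizontal relation into the vertical equation gives 1.122 T_2 = 2140, so T_2 = 1908 N.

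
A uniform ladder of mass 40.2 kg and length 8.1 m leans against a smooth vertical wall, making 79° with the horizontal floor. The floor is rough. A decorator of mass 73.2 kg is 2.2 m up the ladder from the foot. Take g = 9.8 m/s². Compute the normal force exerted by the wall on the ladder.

Torques about the foot: N_wall · 8.1 sin 79° = 40.2×9.8×4.05 cos 79° + 73.2×9.8×2.2 cos 79° → N_wall = 76.162 N.

N_wall ≈ 76.2 N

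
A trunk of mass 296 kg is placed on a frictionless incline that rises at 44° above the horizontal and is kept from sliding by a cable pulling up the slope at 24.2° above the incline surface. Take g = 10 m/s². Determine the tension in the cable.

Take axes along and perpendicular to the incline. Weight components: W sin 44° = 2056 N down-slope, W cos 44° = 2129 N into the surface.
Along incline: T cos 24.2° = W sin 44° → T = 2254 N.
Perpendicular: N = W cos 44° − T sin 24.2° = 1205 N.

T ≈ 2250 N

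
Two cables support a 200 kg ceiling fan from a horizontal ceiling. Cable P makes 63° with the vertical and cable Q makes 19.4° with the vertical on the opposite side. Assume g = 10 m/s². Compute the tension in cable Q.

T_Q ≈ 1800 N

Angles from the horizontal: cable P is 90° − 63° = 27°, cable Q is 90° − 19.4° = 70.6°.
Weight W = 200 × 10 = 2000 N acts straight down.
Horizontal: T_P cos 27° = T_Q cos 70.6°  →  T_P = 0.3728 T_Q.
Vertical: T_P sin 27° + T_Q sin 70.6° = 2000.
Substituting the horizontal relation into the vertical equation gives 1.112 T_Q = 2000, so T_Q = 1798 N.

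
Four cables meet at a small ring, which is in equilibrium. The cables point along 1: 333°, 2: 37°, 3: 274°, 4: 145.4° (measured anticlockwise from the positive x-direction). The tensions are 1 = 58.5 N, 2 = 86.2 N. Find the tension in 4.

T_4 ≈ 157 N

Resolve: ΣF_x = 58.5 cos 333° + 86.2 cos 37° + T_3 cos 274° + T_4 cos 145.4° = 0.
        ΣF_y = 58.5 sin 333° + 86.2 sin 37° + T_3 sin 274° + T_4 sin 145.4° = 0.
The known terms sum to (121, 25.32) N, so 0.0698 T_3 − 0.8231 T_4 = -121 and -0.9976 T_3 + 0.5678 T_4 = -25.32.
Solving simultaneously: T_3 = 114.6 N, T_4 = 156.7 N.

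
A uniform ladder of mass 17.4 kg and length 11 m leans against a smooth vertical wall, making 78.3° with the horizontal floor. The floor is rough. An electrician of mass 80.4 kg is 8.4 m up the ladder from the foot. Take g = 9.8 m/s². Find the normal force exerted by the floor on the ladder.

ΣF_y = 0: N_floor = 17.4×9.8 + 80.4×9.8 = 958.44 N.

N_floor ≈ 958 N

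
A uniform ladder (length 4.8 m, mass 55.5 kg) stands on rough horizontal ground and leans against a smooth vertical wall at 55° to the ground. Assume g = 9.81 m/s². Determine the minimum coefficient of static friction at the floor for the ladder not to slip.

μ_min ≈ 0.350

ΣF_y = 0: N_floor = 55.5×9.81 = 544.46 N.
Torques about the foot: N_wall · 4.8 sin 55° = 55.5×9.81×2.4 cos 55° → N_wall = 190.62 N.
ΣF_x = 0: f_floor = N_wall = 190.62 N.
μ_min = f_floor / N_floor = 190.62 / 544.46 = 0.3501.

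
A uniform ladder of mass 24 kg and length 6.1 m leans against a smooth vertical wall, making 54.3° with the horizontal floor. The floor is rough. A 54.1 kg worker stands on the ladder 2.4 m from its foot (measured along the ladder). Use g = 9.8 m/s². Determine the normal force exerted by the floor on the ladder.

N_floor ≈ 765 N

ΣF_y = 0: N_floor = 24×9.8 + 54.1×9.8 = 765.38 N.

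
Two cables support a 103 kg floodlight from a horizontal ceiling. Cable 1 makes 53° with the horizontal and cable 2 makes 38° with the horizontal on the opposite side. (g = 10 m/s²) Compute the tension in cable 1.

T_1 ≈ 812 N

Weight W = 103 × 10 = 1030 N acts straight down.
Horizontal: T_1 cos 53° = T_2 cos 38°  →  T_2 = 0.7637 T_1.
Vertical: T_1 sin 53° + T_2 sin 38° = 1030.
Substituting the horizontal relation into the vertical equation gives 1.269 T_1 = 1030, so T_1 = 811.8 N.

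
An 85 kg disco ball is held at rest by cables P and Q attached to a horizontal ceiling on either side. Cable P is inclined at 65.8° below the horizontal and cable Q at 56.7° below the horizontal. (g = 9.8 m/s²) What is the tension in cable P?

Weight W = 85 × 9.8 = 833 N acts straight down.
Horizontal: T_P cos 65.8° = T_Q cos 56.7°  →  T_Q = 0.7466 T_P.
Vertical: T_P sin 65.8° + T_Q sin 56.7° = 833.
Substituting the horizontal relation into the vertical equation gives 1.536 T_P = 833, so T_P = 542.3 N.

T_P ≈ 542 N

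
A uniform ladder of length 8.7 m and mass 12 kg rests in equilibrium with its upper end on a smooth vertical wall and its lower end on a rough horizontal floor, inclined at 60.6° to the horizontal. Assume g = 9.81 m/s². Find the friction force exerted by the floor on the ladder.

f ≈ 33.2 N

Torques about the foot: N_wall · 8.7 sin 60.6° = 12×9.81×4.35 cos 60.6° → N_wall = 33.166 N.
ΣF_x = 0: f_floor = N_wall = 33.166 N.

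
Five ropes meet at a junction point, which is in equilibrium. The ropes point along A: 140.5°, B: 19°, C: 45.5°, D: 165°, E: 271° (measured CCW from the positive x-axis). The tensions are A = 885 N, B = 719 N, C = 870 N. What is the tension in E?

T_E ≈ 1590 N

Resolve: ΣF_x = 885 cos 140.5° + 719 cos 19° + 870 cos 45.5° + T_D cos 165° + T_E cos 271° = 0.
        ΣF_y = 885 sin 140.5° + 719 sin 19° + 870 sin 45.5° + T_D sin 165° + T_E sin 271° = 0.
The known terms sum to (606.7, 1418) N, so -0.9659 T_D + 0.0175 T_E = -606.7 and 0.2588 T_D − 0.9998 T_E = -1418.
Solving simultaneously: T_D = 656.8 N, T_E = 1588 N.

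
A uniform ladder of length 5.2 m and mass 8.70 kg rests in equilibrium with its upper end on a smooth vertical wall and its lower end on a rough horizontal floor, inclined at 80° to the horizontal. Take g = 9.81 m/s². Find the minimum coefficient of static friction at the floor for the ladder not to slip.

μ_min ≈ 0.0882

ΣF_y = 0: N_floor = 8.70×9.81 = 85.347 N.
Torques about the foot: N_wall · 5.2 sin 80° = 8.70×9.81×2.6 cos 80° → N_wall = 7.5245 N.
ΣF_x = 0: f_floor = N_wall = 7.5245 N.
μ_min = f_floor / N_floor = 7.5245 / 85.347 = 0.08816.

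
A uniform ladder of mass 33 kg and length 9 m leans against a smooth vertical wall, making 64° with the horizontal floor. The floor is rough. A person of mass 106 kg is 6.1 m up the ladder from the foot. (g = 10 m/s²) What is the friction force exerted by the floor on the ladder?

Torques about the foot: N_wall · 9 sin 64° = 33×10×4.5 cos 64° + 106×10×6.1 cos 64° → N_wall = 430.88 N.
ΣF_x = 0: f_floor = N_wall = 430.88 N.

f ≈ 431 N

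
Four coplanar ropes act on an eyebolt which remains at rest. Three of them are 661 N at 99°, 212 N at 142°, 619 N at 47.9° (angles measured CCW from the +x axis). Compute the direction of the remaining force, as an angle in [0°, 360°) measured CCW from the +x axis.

Sum the known components: ΣF_x = 144.5 N, ΣF_y = 1243 N.
For equilibrium the remaining force must supply (−ΣF_x, −ΣF_y) = (-144.5, -1243) N.
Magnitude = √((-144.5)² + (-1243)²) = 1251 N; direction = atan2(-1243, -144.5) = 263.4°.

θ ≈ 263°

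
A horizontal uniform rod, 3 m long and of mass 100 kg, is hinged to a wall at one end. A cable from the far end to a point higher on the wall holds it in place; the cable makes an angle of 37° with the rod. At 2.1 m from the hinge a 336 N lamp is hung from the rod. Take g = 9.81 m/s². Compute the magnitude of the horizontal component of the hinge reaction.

Take torques about the hinge: T sin 37° · 3 = 100×9.81×1.5 + 336×2.1 = 2177.1 N·m.
So T = 2177.1 / (0.6018 × 3) = 1205.9 N.
ΣF_x = 0: H_x = T cos 37° = 963.04 N.

H_x ≈ 963 N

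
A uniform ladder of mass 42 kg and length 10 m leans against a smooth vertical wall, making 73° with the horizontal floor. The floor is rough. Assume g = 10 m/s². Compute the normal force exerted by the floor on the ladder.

N_floor ≈ 420 N

ΣF_y = 0: N_floor = 42×10 = 420 N.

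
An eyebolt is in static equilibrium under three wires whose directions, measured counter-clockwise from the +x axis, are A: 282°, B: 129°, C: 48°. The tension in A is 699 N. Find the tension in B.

T_B ≈ 573 N

Resolve: ΣF_x = 699 cos 282° + T_B cos 129° + T_C cos 48° = 0.
        ΣF_y = 699 sin 282° + T_B sin 129° + T_C sin 48° = 0.
The known terms sum to (145.3, -683.7) N, so -0.6293 T_B + 0.6691 T_C = -145.3 and 0.7771 T_B + 0.7431 T_C = 683.7.
Solving simultaneously: T_B = 572.6 N, T_C = 321.3 N.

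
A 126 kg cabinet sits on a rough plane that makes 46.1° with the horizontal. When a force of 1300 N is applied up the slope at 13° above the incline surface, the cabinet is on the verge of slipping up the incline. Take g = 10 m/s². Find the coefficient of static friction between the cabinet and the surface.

On the verge of sliding up the incline, friction is at its maximum μN and acts down the slope.
Perpendicular to incline: N = W cos 46.1° − P sin 13° = 873.7 − 292.4 = 581.2 N.
Along incline: P cos 13° − μN = W sin 46.1° → μ = −(W sin 46.1° − P cos 13°) / N = 0.6173.

μ ≈ 0.617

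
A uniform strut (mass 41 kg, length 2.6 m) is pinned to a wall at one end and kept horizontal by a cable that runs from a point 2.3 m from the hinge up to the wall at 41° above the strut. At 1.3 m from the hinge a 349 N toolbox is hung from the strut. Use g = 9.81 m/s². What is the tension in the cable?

T ≈ 647 N

Take torques about the hinge: T sin 41° · 2.3 = 41×9.81×1.3 + 349×1.3 = 976.57 N·m.
So T = 976.57 / (0.6561 × 2.3) = 647.19 N.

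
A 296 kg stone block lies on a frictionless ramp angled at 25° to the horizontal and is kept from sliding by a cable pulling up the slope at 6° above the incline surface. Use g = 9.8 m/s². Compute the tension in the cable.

Take axes along and perpendicular to the incline. Weight components: W sin 25° = 1226 N down-slope, W cos 25° = 2629 N into the surface.
Along incline: T cos 6° = W sin 25° → T = 1233 N.
Perpendicular: N = W cos 25° − T sin 6° = 2500 N.

T ≈ 1230 N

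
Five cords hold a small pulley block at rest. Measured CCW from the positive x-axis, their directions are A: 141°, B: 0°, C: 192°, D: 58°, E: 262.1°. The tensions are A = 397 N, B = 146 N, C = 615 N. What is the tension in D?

T_D ≈ 1890 N

Resolve: ΣF_x = 397 cos 141° + 146 cos 0° + 615 cos 192° + T_D cos 58° + T_E cos 262.1° = 0.
        ΣF_y = 397 sin 141° + 146 sin 0° + 615 sin 192° + T_D sin 58° + T_E sin 262.1° = 0.
The known terms sum to (-764.1, 122) N, so 0.5299 T_D − 0.1374 T_E = 764.1 and 0.8480 T_D − 0.9905 T_E = -122.
Solving simultaneously: T_D = 1895 N, T_E = 1745 N.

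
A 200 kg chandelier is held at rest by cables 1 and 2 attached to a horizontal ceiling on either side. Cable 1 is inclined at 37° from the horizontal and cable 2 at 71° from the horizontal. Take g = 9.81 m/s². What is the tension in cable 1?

T_1 ≈ 672 N

Weight W = 200 × 9.81 = 1962 N acts straight down.
Horizontal: T_1 cos 37° = T_2 cos 71°  →  T_2 = 2.453 T_1.
Vertical: T_1 sin 37° + T_2 sin 71° = 1962.
Substituting the horizontal relation into the vertical equation gives 2.921 T_1 = 1962, so T_1 = 671.6 N.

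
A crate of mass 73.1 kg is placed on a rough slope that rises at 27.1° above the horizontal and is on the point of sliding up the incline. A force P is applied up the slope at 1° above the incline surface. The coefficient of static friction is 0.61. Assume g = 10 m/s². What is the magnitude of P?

P ≈ 722 N

On the verge of sliding up the incline, friction equals μN and acts down the slope.
Perpendicular: N + P sin 1° = W cos 27.1° = 650.7 N.
Along incline: P cos 1° = W sin 27.1° + μN  with W sin 27.1° = 333 N.
Solving the pair for P and N: P = 722.4 N, N = 638.1 N (and f = μN = 389.3 N).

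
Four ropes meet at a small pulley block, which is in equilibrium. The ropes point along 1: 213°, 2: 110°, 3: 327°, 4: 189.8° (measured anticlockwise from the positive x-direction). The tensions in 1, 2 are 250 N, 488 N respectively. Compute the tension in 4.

T_4 ≈ 96.1 N

Resolve: ΣF_x = 250 cos 213° + 488 cos 110° + T_3 cos 327° + T_4 cos 189.8° = 0.
        ΣF_y = 250 sin 213° + 488 sin 110° + T_3 sin 327° + T_4 sin 189.8° = 0.
The known terms sum to (-376.6, 322.4) N, so 0.8387 T_3 − 0.9854 T_4 = 376.6 and -0.5446 T_3 − 0.1702 T_4 = -322.4.
Solving simultaneously: T_3 = 561.9 N, T_4 = 96.11 N.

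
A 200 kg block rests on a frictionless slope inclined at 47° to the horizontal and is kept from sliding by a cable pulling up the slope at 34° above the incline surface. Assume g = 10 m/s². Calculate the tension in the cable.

T ≈ 1760 N

Take axes along and perpendicular to the incline. Weight components: W sin 47° = 1463 N down-slope, W cos 47° = 1364 N into the surface.
Along incline: T cos 34° = W sin 47° → T = 1764 N.
Perpendicular: N = W cos 47° − T sin 34° = 377.4 N.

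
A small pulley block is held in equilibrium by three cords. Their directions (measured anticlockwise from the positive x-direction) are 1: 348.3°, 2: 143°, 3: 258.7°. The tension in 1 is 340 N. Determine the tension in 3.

T_3 ≈ 161 N

Resolve: ΣF_x = 340 cos 348.3° + T_2 cos 143° + T_3 cos 258.7° = 0.
        ΣF_y = 340 sin 348.3° + T_2 sin 143° + T_3 sin 258.7° = 0.
The known terms sum to (332.9, -68.95) N, so -0.7986 T_2 − 0.1959 T_3 = -332.9 and 0.6018 T_2 − 0.9806 T_3 = 68.95.
Solving simultaneously: T_2 = 377.3 N, T_3 = 161.3 N.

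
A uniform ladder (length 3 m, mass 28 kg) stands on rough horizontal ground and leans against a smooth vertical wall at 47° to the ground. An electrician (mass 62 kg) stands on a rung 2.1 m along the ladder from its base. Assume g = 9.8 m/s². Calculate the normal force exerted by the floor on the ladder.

ΣF_y = 0: N_floor = 28×9.8 + 62×9.8 = 882 N.

N_floor ≈ 882 N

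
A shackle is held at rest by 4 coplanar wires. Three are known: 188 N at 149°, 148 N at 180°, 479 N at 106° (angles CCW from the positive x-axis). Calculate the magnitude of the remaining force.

Sum the known components: ΣF_x = -441.2 N, ΣF_y = 557.3 N.
For equilibrium the remaining force must supply (−ΣF_x, −ΣF_y) = (441.2, -557.3) N.
Magnitude = √((441.2)² + (-557.3)²) = 710.8 N; direction = atan2(-557.3, 441.2) = 308.4°.

F ≈ 711 N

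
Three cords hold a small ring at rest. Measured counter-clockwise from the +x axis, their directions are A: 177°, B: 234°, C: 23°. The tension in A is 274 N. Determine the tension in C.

Resolve: ΣF_x = 274 cos 177° + T_B cos 234° + T_C cos 23° = 0.
        ΣF_y = 274 sin 177° + T_B sin 234° + T_C sin 23° = 0.
The known terms sum to (-273.6, 14.34) N, so -0.5878 T_B + 0.9205 T_C = 273.6 and -0.8090 T_B + 0.3907 T_C = -14.34.
Solving simultaneously: T_B = 233.2 N, T_C = 446.2 N.

T_C ≈ 446 N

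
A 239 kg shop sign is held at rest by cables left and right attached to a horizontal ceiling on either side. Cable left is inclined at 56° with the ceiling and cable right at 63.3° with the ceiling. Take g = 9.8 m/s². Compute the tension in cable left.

Weight W = 239 × 9.8 = 2342 N acts straight down.
Horizontal: T_left cos 56° = T_right cos 63.3°  →  T_right = 1.245 T_left.
Vertical: T_left sin 56° + T_right sin 63.3° = 2342.
Substituting the horizontal relation into the vertical equation gives 1.941 T_left = 2342, so T_left = 1207 N.

T_left ≈ 1210 N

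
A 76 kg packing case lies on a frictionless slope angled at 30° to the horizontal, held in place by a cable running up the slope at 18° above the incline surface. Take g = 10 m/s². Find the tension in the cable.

Take axes along and perpendicular to the incline. Weight components: W sin 30° = 380 N down-slope, W cos 30° = 658.2 N into the surface.
Along incline: T cos 18° = W sin 30° → T = 399.6 N.
Perpendicular: N = W cos 30° − T sin 18° = 534.7 N.

T ≈ 400 N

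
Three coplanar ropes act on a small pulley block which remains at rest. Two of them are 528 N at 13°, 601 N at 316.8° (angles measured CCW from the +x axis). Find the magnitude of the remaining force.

F ≈ 997 N

Sum the known components: ΣF_x = 952.6 N, ΣF_y = -292.6 N.
For equilibrium the remaining force must supply (−ΣF_x, −ΣF_y) = (-952.6, 292.6) N.
Magnitude = √((-952.6)² + (292.6)²) = 996.5 N; direction = atan2(292.6, -952.6) = 162.9°.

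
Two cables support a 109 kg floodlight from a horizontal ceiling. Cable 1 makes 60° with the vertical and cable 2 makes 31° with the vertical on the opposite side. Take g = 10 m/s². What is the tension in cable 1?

Angles from the horizontal: cable 1 is 90° − 60° = 30°, cable 2 is 90° − 31° = 59°.
Weight W = 109 × 10 = 1090 N acts straight down.
Horizontal: T_1 cos 30° = T_2 cos 59°  →  T_2 = 1.681 T_1.
Vertical: T_1 sin 30° + T_2 sin 59° = 1090.
Substituting the horizontal relation into the vertical equation gives 1.941 T_1 = 1090, so T_1 = 561.5 N.

T_1 ≈ 561 N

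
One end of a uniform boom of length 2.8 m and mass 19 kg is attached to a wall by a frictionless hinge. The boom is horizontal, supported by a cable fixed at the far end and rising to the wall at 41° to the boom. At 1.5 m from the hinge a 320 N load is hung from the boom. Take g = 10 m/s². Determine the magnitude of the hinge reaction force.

|H| ≈ 391 N

Take torques about the hinge: T sin 41° · 2.8 = 19×10×1.4 + 320×1.5 = 746 N·m.
So T = 746 / (0.6561 × 2.8) = 406.1 N.
ΣF_x = 0: H_x = T cos 41° = 306.49 N.
ΣF_y = 0: H_y = (19×10 + 320) − T sin 41° = 510 − 266.43 = 243.57 N.
|H| = √(H_x² + H_y²) = √((306.49)² + (243.57)²) = 391.49 N.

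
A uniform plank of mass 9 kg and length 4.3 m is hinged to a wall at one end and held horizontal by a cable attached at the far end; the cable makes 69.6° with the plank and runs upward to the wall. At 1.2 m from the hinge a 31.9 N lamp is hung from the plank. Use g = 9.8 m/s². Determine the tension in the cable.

T ≈ 56.5 N

Take torques about the hinge: T sin 69.6° · 4.3 = 9×9.8×2.15 + 31.9×1.2 = 227.91 N·m.
So T = 227.91 / (0.9373 × 4.3) = 56.549 N.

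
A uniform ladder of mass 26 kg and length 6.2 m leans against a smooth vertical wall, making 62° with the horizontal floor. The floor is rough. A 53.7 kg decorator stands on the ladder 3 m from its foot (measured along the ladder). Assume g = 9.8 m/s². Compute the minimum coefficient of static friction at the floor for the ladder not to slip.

μ_min ≈ 0.260

ΣF_y = 0: N_floor = 26×9.8 + 53.7×9.8 = 781.06 N.
Torques about the foot: N_wall · 6.2 sin 62° = 26×9.8×3.1 cos 62° + 53.7×9.8×3 cos 62° → N_wall = 203.14 N.
ΣF_x = 0: f_floor = N_wall = 203.14 N.
μ_min = f_floor / N_floor = 203.14 / 781.06 = 0.2601.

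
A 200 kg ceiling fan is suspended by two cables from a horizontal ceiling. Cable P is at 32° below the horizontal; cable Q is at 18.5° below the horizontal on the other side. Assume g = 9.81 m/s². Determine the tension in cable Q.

Weight W = 200 × 9.81 = 1962 N acts straight down.
Horizontal: T_P cos 32° = T_Q cos 18.5°  →  T_P = 1.118 T_Q.
Vertical: T_P sin 32° + T_Q sin 18.5° = 1962.
Substituting the horizontal relation into the vertical equation gives 0.9099 T_Q = 1962, so T_Q = 2156 N.

T_Q ≈ 2160 N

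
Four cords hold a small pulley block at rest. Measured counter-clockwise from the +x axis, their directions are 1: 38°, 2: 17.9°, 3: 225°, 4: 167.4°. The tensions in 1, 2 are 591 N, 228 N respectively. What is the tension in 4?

Resolve: ΣF_x = 591 cos 38° + 228 cos 17.9° + T_3 cos 225° + T_4 cos 167.4° = 0.
        ΣF_y = 591 sin 38° + 228 sin 17.9° + T_3 sin 225° + T_4 sin 167.4° = 0.
The known terms sum to (682.7, 433.9) N, so -0.7071 T_3 − 0.9759 T_4 = -682.7 and -0.7071 T_3 + 0.2181 T_4 = -433.9.
Solving simultaneously: T_3 = 677.9 N, T_4 = 208.3 N.

T_4 ≈ 208 N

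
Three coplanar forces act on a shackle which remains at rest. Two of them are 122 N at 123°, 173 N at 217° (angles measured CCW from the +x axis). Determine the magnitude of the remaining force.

F ≈ 205 N

Sum the known components: ΣF_x = -204.6 N, ΣF_y = -1.796 N.
For equilibrium the remaining force must supply (−ΣF_x, −ΣF_y) = (204.6, 1.796) N.
Magnitude = √((204.6)² + (1.796)²) = 204.6 N; direction = atan2(1.796, 204.6) = 0.5°.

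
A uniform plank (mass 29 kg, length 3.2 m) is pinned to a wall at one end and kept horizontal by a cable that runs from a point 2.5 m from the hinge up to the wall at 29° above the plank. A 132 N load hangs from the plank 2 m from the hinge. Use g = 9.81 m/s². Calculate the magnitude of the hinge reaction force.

Take torques about the hinge: T sin 29° · 2.5 = 29×9.81×1.6 + 132×2 = 719.18 N·m.
So T = 719.18 / (0.4848 × 2.5) = 593.37 N.
ΣF_x = 0: H_x = T cos 29° = 518.98 N.
ΣF_y = 0: H_y = (29×9.81 + 132) − T sin 29° = 416.49 − 287.67 = 128.82 N.
|H| = √(H_x² + H_y²) = √((518.98)² + (128.82)²) = 534.72 N.

|H| ≈ 535 N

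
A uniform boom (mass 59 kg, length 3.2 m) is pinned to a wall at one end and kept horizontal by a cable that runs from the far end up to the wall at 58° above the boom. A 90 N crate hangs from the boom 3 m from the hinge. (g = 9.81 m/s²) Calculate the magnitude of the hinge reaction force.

|H| ≈ 376 N

Take torques about the hinge: T sin 58° · 3.2 = 59×9.81×1.6 + 90×3 = 1196.1 N·m.
So T = 1196.1 / (0.8480 × 3.2) = 440.74 N.
ΣF_x = 0: H_x = T cos 58° = 233.56 N.
ΣF_y = 0: H_y = (59×9.81 + 90) − T sin 58° = 668.79 − 373.77 = 295.02 N.
|H| = √(H_x² + H_y²) = √((233.56)² + (295.02)²) = 376.28 N.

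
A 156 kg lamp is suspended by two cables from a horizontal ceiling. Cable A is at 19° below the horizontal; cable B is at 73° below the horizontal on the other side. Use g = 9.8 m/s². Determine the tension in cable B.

T_B ≈ 1450 N

Weight W = 156 × 9.8 = 1529 N acts straight down.
Horizontal: T_A cos 19° = T_B cos 73°  →  T_A = 0.3092 T_B.
Vertical: T_A sin 19° + T_B sin 73° = 1529.
Substituting the horizontal relation into the vertical equation gives 1.057 T_B = 1529, so T_B = 1446 N.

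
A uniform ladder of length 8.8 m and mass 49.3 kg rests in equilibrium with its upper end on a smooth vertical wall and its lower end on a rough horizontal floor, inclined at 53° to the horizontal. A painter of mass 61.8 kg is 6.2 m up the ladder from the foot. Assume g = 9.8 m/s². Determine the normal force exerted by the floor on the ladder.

N_floor ≈ 1090 N

ΣF_y = 0: N_floor = 49.3×9.8 + 61.8×9.8 = 1088.8 N.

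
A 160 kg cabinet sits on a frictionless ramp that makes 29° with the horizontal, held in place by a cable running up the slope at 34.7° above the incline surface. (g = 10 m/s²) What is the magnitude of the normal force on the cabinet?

Take axes along and perpendicular to the incline. Weight components: W sin 29° = 775.7 N down-slope, W cos 29° = 1399 N into the surface.
Along incline: T cos 34.7° = W sin 29° → T = 943.5 N.
Perpendicular: N = W cos 29° − T sin 34.7° = 862.3 N.

N ≈ 862 N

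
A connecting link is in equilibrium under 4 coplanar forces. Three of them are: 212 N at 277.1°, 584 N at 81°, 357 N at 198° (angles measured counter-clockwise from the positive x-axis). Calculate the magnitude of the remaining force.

F ≈ 339 N

Sum the known components: ΣF_x = -222 N, ΣF_y = 256.1 N.
For equilibrium the remaining force must supply (−ΣF_x, −ΣF_y) = (222, -256.1) N.
Magnitude = √((222)² + (-256.1)²) = 338.9 N; direction = atan2(-256.1, 222) = 310.9°.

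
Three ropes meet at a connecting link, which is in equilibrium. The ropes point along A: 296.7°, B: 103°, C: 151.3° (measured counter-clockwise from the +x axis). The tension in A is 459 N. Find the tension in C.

T_C ≈ 146 N

Resolve: ΣF_x = 459 cos 296.7° + T_B cos 103° + T_C cos 151.3° = 0.
        ΣF_y = 459 sin 296.7° + T_B sin 103° + T_C sin 151.3° = 0.
The known terms sum to (206.2, -410.1) N, so -0.2250 T_B − 0.8771 T_C = -206.2 and 0.9744 T_B + 0.4802 T_C = 410.1.
Solving simultaneously: T_B = 349.1 N, T_C = 145.6 N.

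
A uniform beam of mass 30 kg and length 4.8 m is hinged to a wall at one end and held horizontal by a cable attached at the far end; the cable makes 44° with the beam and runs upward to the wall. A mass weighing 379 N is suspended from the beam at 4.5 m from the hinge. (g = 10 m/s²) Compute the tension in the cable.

T ≈ 727 N

Take torques about the hinge: T sin 44° · 4.8 = 30×10×2.4 + 379×4.5 = 2425.5 N·m.
So T = 2425.5 / (0.6947 × 4.8) = 727.43 N.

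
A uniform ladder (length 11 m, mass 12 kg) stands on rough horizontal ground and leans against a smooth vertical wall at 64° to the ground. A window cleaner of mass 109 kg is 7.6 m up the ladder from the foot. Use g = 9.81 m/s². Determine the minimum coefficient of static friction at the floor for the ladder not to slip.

μ_min ≈ 0.328

ΣF_y = 0: N_floor = 12×9.81 + 109×9.81 = 1187 N.
Torques about the foot: N_wall · 11 sin 64° = 12×9.81×5.5 cos 64° + 109×9.81×7.6 cos 64° → N_wall = 389.04 N.
ΣF_x = 0: f_floor = N_wall = 389.04 N.
μ_min = f_floor / N_floor = 389.04 / 1187 = 0.3277.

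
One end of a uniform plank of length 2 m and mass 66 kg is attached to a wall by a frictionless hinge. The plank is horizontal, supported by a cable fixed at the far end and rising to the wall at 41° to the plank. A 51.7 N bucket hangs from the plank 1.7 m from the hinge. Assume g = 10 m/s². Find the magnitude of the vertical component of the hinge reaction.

|H_y| ≈ 338 N

Take torques about the hinge: T sin 41° · 2 = 66×10×1 + 51.7×1.7 = 747.89 N·m.
So T = 747.89 / (0.6561 × 2) = 569.99 N.
ΣF_y = 0: H_y = (66×10 + 51.7) − T sin 41° = 711.7 − 373.94 = 337.76 N.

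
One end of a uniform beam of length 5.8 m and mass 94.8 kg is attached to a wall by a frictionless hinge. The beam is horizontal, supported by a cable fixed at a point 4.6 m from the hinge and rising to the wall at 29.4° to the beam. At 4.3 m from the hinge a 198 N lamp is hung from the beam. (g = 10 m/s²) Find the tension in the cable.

T ≈ 1590 N

Take torques about the hinge: T sin 29.4° · 4.6 = 94.8×10×2.9 + 198×4.3 = 3600.6 N·m.
So T = 3600.6 / (0.4909 × 4.6) = 1594.5 N.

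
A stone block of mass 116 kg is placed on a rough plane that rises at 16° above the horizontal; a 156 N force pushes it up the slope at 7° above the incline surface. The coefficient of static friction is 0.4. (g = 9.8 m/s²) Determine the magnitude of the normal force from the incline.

N ≈ 1070 N

Axes along / perpendicular to the incline. W sin 16° = 313.3 N down-slope; W cos 16° = 1093 N into the surface.
Perpendicular: N = W cos 16° − P sin 7° = 1093 − 19.01 = 1074 N.
Along incline: P cos 7° + f = W sin 16° (friction acts up-slope) → f = 313.3 − 154.8 = 158.5 N.
|f| = 158.5 N ≤ μN = 429.5 N, so the stone block is indeed static.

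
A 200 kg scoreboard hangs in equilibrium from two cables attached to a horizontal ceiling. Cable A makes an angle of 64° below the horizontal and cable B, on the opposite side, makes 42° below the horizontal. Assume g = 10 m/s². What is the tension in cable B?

Weight W = 200 × 10 = 2000 N acts straight down.
Horizontal: T_A cos 64° = T_B cos 42°  →  T_A = 1.695 T_B.
Vertical: T_A sin 64° + T_B sin 42° = 2000.
Substituting the horizontal relation into the vertical equation gives 2.193 T_B = 2000, so T_B = 912.1 N.

T_B ≈ 912 N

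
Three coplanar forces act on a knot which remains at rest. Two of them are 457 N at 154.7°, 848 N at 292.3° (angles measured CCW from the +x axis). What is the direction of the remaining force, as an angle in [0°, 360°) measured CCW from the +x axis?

θ ≈ 81.2°

Sum the known components: ΣF_x = -91.39 N, ΣF_y = -589.3 N.
For equilibrium the remaining force must supply (−ΣF_x, −ΣF_y) = (91.39, 589.3) N.
Magnitude = √((91.39)² + (589.3)²) = 596.3 N; direction = atan2(589.3, 91.39) = 81.2°.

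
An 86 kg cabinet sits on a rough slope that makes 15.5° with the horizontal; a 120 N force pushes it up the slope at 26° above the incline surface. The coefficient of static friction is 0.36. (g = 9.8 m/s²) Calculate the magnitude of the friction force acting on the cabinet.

f ≈ 117 N

Axes along / perpendicular to the incline. W sin 15.5° = 225.2 N down-slope; W cos 15.5° = 812.1 N into the surface.
Perpendicular: N = W cos 15.5° − P sin 26° = 812.1 − 52.6 = 759.5 N.
Along incline: P cos 26° + f = W sin 15.5° (friction acts up-slope) → f = 225.2 − 107.9 = 117.4 N.
|f| = 117.4 N ≤ μN = 273.4 N, so the cabinet is indeed static.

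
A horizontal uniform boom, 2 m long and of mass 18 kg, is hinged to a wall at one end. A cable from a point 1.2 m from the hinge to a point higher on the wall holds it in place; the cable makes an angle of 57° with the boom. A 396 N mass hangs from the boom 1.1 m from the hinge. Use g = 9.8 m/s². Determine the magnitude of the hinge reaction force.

|H| ≈ 337 N

Take torques about the hinge: T sin 57° · 1.2 = 18×9.8×1 + 396×1.1 = 612 N·m.
So T = 612 / (0.8387 × 1.2) = 608.11 N.
ΣF_x = 0: H_x = T cos 57° = 331.2 N.
ΣF_y = 0: H_y = (18×9.8 + 396) − T sin 57° = 572.4 − 510 = 62.4 N.
|H| = √(H_x² + H_y²) = √((331.2)² + (62.4)²) = 337.02 N.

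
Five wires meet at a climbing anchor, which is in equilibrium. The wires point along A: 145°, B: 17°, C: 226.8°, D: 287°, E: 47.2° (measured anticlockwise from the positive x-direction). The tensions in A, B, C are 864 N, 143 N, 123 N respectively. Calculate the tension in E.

T_E ≈ 574 N

Resolve: ΣF_x = 864 cos 145° + 143 cos 17° + 123 cos 226.8° + T_D cos 287° + T_E cos 47.2° = 0.
        ΣF_y = 864 sin 145° + 143 sin 17° + 123 sin 226.8° + T_D sin 287° + T_E sin 47.2° = 0.
The known terms sum to (-655.2, 447.7) N, so 0.2924 T_D + 0.6794 T_E = 655.2 and -0.9563 T_D + 0.7337 T_E = -447.7.
Solving simultaneously: T_D = 908.2 N, T_E = 573.5 N.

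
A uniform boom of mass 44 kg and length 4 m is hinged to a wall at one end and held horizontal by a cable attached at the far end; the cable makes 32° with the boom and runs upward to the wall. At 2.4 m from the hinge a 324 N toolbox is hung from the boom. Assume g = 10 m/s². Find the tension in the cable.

T ≈ 782 N

Take torques about the hinge: T sin 32° · 4 = 44×10×2 + 324×2.4 = 1657.6 N·m.
So T = 1657.6 / (0.5299 × 4) = 782.01 N.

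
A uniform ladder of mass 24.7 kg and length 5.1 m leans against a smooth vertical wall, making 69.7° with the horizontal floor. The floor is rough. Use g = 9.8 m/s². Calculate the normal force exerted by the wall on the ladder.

N_wall ≈ 44.8 N

Torques about the foot: N_wall · 5.1 sin 69.7° = 24.7×9.8×2.55 cos 69.7° → N_wall = 44.77 N.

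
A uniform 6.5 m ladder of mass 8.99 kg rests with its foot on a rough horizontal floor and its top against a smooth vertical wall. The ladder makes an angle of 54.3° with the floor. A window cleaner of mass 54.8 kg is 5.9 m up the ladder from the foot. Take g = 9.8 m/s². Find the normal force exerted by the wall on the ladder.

N_wall ≈ 382 N

Torques about the foot: N_wall · 6.5 sin 54.3° = 8.99×9.8×3.25 cos 54.3° + 54.8×9.8×5.9 cos 54.3° → N_wall = 381.93 N.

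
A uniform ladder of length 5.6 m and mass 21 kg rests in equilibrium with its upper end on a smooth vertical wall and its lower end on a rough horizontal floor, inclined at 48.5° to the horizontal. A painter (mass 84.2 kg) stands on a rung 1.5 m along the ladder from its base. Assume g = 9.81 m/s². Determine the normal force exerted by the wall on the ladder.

N_wall ≈ 287 N

Torques about the foot: N_wall · 5.6 sin 48.5° = 21×9.81×2.8 cos 48.5° + 84.2×9.81×1.5 cos 48.5° → N_wall = 286.88 N.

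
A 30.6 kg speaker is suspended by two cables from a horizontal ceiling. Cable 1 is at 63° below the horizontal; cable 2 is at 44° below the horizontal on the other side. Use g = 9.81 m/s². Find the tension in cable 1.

T_1 ≈ 226 N

Weight W = 30.6 × 9.81 = 300.2 N acts straight down.
Horizontal: T_1 cos 63° = T_2 cos 44°  →  T_2 = 0.6311 T_1.
Vertical: T_1 sin 63° + T_2 sin 44° = 300.2.
Substituting the horizontal relation into the vertical equation gives 1.329 T_1 = 300.2, so T_1 = 225.8 N.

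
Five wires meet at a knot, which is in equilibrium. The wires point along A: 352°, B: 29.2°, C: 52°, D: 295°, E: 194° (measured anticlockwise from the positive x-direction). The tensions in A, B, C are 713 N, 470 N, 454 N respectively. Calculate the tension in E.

Resolve: ΣF_x = 713 cos 352° + 470 cos 29.2° + 454 cos 52° + T_D cos 295° + T_E cos 194° = 0.
        ΣF_y = 713 sin 352° + 470 sin 29.2° + 454 sin 52° + T_D sin 295° + T_E sin 194° = 0.
The known terms sum to (1396, 487.8) N, so 0.4226 T_D − 0.9703 T_E = -1396 and -0.9063 T_D − 0.2419 T_E = -487.8.
Solving simultaneously: T_D = 138.2 N, T_E = 1499 N.

T_E ≈ 1500 N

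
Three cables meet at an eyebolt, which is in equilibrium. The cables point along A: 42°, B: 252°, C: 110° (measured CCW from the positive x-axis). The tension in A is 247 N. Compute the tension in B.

T_B ≈ 372 N

Resolve: ΣF_x = 247 cos 42° + T_B cos 252° + T_C cos 110° = 0.
        ΣF_y = 247 sin 42° + T_B sin 252° + T_C sin 110° = 0.
The known terms sum to (183.6, 165.3) N, so -0.3090 T_B − 0.3420 T_C = -183.6 and -0.9511 T_B + 0.9397 T_C = -165.3.
Solving simultaneously: T_B = 372 N, T_C = 200.6 N.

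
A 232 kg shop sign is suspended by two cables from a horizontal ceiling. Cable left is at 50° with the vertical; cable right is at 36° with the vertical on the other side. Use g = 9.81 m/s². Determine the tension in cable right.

T_right ≈ 1750 N

Angles from the horizontal: cable left is 90° − 50° = 40°, cable right is 90° − 36° = 54°.
Weight W = 232 × 9.81 = 2276 N acts straight down.
Horizontal: T_left cos 40° = T_right cos 54°  →  T_left = 0.7673 T_right.
Vertical: T_left sin 40° + T_right sin 54° = 2276.
Substituting the horizontal relation into the vertical equation gives 1.302 T_right = 2276, so T_right = 1748 N.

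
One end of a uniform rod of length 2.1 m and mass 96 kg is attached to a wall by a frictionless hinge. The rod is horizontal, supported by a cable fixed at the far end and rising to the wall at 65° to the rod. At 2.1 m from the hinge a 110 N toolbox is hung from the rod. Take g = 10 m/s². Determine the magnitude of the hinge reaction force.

|H| ≈ 553 N

Take torques about the hinge: T sin 65° · 2.1 = 96×10×1.05 + 110×2.1 = 1239 N·m.
So T = 1239 / (0.9063 × 2.1) = 650.99 N.
ΣF_x = 0: H_x = T cos 65° = 275.12 N.
ΣF_y = 0: H_y = (96×10 + 110) − T sin 65° = 1070 − 590 = 480 N.
|H| = √(H_x² + H_y²) = √((275.12)² + (480)²) = 553.26 N.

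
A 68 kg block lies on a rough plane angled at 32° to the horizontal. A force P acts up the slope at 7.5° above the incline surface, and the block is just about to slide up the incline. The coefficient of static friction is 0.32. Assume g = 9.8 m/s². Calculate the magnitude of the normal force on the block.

N ≈ 498 N

On the verge of sliding up the incline, friction equals μN and acts down the slope.
Perpendicular: N + P sin 7.5° = W cos 32° = 565.1 N.
Along incline: P cos 7.5° = W sin 32° + μN  with W sin 32° = 353.1 N.
Solving the pair for P and N: P = 516.8 N, N = 497.7 N (and f = μN = 159.3 N).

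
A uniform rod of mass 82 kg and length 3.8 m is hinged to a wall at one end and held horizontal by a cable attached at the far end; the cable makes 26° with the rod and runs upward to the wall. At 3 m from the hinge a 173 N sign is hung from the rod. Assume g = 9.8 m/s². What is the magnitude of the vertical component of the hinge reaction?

|H_y| ≈ 438 N

Take torques about the hinge: T sin 26° · 3.8 = 82×9.8×1.9 + 173×3 = 2045.8 N·m.
So T = 2045.8 / (0.4384 × 3.8) = 1228.1 N.
ΣF_y = 0: H_y = (82×9.8 + 173) − T sin 26° = 976.6 − 538.38 = 438.22 N.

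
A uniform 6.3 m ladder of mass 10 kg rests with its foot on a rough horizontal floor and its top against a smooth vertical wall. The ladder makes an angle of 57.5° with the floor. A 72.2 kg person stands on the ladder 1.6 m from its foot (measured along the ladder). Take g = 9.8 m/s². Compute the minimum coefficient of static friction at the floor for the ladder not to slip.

ΣF_y = 0: N_floor = 10×9.8 + 72.2×9.8 = 805.56 N.
Torques about the foot: N_wall · 6.3 sin 57.5° = 10×9.8×3.15 cos 57.5° + 72.2×9.8×1.6 cos 57.5° → N_wall = 145.7 N.
ΣF_x = 0: f_floor = N_wall = 145.7 N.
μ_min = f_floor / N_floor = 145.7 / 805.56 = 0.1809.

μ_min ≈ 0.181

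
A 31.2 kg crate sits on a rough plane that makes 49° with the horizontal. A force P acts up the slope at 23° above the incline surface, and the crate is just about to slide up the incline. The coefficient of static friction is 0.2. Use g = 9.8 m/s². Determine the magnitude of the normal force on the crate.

N ≈ 94.6 N

On the verge of sliding up the incline, friction equals μN and acts down the slope.
Perpendicular: N + P sin 23° = W cos 49° = 200.6 N.
Along incline: P cos 23° = W sin 49° + μN  with W sin 49° = 230.8 N.
Solving the pair for P and N: P = 271.2 N, N = 94.61 N (and f = μN = 18.92 N).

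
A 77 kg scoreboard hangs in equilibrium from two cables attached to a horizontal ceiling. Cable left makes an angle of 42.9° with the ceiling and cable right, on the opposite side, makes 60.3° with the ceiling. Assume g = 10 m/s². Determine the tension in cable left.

Weight W = 77 × 10 = 770 N acts straight down.
Horizontal: T_left cos 42.9° = T_right cos 60.3°  →  T_right = 1.479 T_left.
Vertical: T_left sin 42.9° + T_right sin 60.3° = 770.
Substituting the horizontal relation into the vertical equation gives 1.965 T_left = 770, so T_left = 391.9 N.

T_left ≈ 392 N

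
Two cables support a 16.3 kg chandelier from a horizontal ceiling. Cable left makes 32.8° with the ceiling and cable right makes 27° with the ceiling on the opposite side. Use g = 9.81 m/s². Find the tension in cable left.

T_left ≈ 165 N

Weight W = 16.3 × 9.81 = 159.9 N acts straight down.
Horizontal: T_left cos 32.8° = T_right cos 27°  →  T_right = 0.9434 T_left.
Vertical: T_left sin 32.8° + T_right sin 27° = 159.9.
Substituting the horizontal relation into the vertical equation gives 0.97 T_left = 159.9, so T_left = 164.8 N.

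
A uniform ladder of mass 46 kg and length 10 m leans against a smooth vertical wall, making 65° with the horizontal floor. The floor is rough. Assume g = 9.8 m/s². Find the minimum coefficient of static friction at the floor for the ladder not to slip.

ΣF_y = 0: N_floor = 46×9.8 = 450.8 N.
Torques about the foot: N_wall · 10 sin 65° = 46×9.8×5 cos 65° → N_wall = 105.11 N.
ΣF_x = 0: f_floor = N_wall = 105.11 N.
μ_min = f_floor / N_floor = 105.11 / 450.8 = 0.2332.

μ_min ≈ 0.233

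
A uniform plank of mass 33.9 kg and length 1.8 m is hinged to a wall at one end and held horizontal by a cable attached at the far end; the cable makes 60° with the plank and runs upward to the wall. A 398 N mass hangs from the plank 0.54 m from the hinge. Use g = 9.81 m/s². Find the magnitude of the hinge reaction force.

Take torques about the hinge: T sin 60° · 1.8 = 33.9×9.81×0.9 + 398×0.54 = 514.22 N·m.
So T = 514.22 / (0.8660 × 1.8) = 329.87 N.
ΣF_x = 0: H_x = T cos 60° = 164.94 N.
ΣF_y = 0: H_y = (33.9×9.81 + 398) − T sin 60° = 730.56 − 285.68 = 444.88 N.
|H| = √(H_x² + H_y²) = √((164.94)² + (444.88)²) = 474.47 N.

|H| ≈ 474 N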